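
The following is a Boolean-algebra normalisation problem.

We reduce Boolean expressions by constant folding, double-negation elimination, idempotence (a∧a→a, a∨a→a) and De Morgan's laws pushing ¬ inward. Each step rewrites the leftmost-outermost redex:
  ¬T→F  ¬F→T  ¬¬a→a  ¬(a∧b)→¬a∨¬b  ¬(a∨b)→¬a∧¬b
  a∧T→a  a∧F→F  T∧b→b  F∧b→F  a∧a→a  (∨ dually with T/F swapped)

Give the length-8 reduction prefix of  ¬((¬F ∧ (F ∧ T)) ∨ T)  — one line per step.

  start: ¬((¬F ∧ (F ∧ T)) ∨ T)
  [1] ¬(¬F ∧ (F ∧ T)) ∧ ¬T
  [2] (¬¬F ∨ ¬(F ∧ T)) ∧ ¬T
  [3] (F ∨ ¬(F ∧ T)) ∧ ¬T
  [4] ¬(F ∧ T) ∧ ¬T
  [5] (¬F ∨ ¬T) ∧ ¬T
  [6] (T ∨ ¬T) ∧ ¬T
  [7] T ∧ ¬T
  [8] ¬T

Answer: after 8 steps: ¬T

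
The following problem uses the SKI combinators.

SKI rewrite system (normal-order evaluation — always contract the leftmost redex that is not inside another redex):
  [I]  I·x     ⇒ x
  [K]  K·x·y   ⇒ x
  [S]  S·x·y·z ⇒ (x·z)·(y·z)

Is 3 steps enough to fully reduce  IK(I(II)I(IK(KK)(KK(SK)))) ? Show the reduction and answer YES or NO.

Answer: NO — after 3 steps the term is K(II(IK(KK)(KK(SK)))), not yet normal

Reduction:
  start: IK(I(II)I(IK(KK)(KK(SK))))
  →1  K(I(II)I(IK(KK)(KK(SK))))
  →2  K(III(IK(KK)(KK(SK))))
  →3  K(II(IK(KK)(KK(SK))))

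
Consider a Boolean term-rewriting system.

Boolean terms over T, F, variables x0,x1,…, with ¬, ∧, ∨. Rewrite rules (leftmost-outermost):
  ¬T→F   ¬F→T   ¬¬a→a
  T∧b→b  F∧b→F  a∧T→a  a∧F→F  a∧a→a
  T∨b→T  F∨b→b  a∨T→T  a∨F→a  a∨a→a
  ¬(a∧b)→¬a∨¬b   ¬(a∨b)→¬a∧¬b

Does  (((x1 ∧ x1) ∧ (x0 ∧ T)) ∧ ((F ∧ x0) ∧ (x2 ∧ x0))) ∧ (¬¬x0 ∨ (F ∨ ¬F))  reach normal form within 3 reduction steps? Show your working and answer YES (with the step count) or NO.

Answer: NO — after 3 steps the term is ((x1 ∧ x0) ∧ (F ∧ (x2 ∧ x0))) ∧ (¬¬x0 ∨ (F ∨ ¬F)), not yet normal

Derivation:
  start: (((x1 ∧ x1) ∧ (x0 ∧ T)) ∧ ((F ∧ x0) ∧ (x2 ∧ x0))) ∧ (¬¬x0 ∨ (F ∨ ¬F))
  step 1: ((x1 ∧ (x0 ∧ T)) ∧ ((F ∧ x0) ∧ (x2 ∧ x0))) ∧ (¬¬x0 ∨ (F ∨ ¬F))
  step 2: ((x1 ∧ x0) ∧ ((F ∧ x0) ∧ (x2 ∧ x0))) ∧ (¬¬x0 ∨ (F ∨ ¬F))
  step 3: ((x1 ∧ x0) ∧ (F ∧ (x2 ∧ x0))) ∧ (¬¬x0 ∨ (F ∨ ¬F))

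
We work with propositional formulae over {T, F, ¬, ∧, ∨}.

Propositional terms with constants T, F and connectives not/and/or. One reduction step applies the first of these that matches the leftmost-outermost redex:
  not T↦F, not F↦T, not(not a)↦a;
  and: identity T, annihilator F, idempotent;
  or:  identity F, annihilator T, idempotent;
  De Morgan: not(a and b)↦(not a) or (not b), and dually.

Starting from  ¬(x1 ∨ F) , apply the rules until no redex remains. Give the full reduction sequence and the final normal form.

Answer: normal form = ¬x1  (in 3 steps)

Derivation:
  start: ¬(x1 ∨ F)
  →1  ¬x1 ∧ ¬F
  →2  ¬x1 ∧ T
  →3  ¬x1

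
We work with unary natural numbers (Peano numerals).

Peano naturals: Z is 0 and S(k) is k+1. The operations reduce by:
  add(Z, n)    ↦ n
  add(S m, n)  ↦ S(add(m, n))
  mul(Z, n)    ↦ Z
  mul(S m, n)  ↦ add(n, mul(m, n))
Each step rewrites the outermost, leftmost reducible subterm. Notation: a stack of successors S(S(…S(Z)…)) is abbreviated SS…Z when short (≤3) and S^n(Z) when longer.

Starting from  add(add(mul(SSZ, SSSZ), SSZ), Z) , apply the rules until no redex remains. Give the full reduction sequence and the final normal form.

Answer: normal form = S^8(Z)  (in 27 steps)

Working:
  start: add(add(mul(SSZ, SSSZ), SSZ), Z)
  step 1: add(add(add(SSSZ, mul(SZ, SSSZ)), SSZ), Z)
  step 2: add(add(S(add(SSZ, mul(SZ, SSSZ))), SSZ), Z)
  step 3: add(S(add(add(SSZ, mul(SZ, SSSZ)), SSZ)), Z)
  step 4: S(add(add(add(SSZ, mul(SZ, SSSZ)), SSZ), Z))
  step 5: S(add(add(S(add(SZ, mul(SZ, SSSZ))), SSZ), Z))
  step 6: S(add(S(add(add(SZ, mul(SZ, SSSZ)), SSZ)), Z))
  step 7: S(S(add(add(add(SZ, mul(SZ, SSSZ)), SSZ), Z)))
  step 8: S(S(add(add(S(add(Z, mul(SZ, SSSZ))), SSZ), Z)))
  step 9: S(S(add(S(add(add(Z, mul(SZ, SSSZ)), SSZ)), Z)))
  step 10: S(S(S(add(add(add(Z, mul(SZ, SSSZ)), SSZ), Z))))
  step 11: S(S(S(add(add(mul(SZ, SSSZ), SSZ), Z))))
  step 12: S(S(S(add(add(add(SSSZ, mul(Z, SSSZ)), SSZ), Z))))
  step 13: S(S(S(add(add(S(add(SSZ, mul(Z, SSSZ))), SSZ), Z))))
  step 14: S(S(S(add(S(add(add(SSZ, mul(Z, SSSZ)), SSZ)), Z))))
  step 15: S(S(S(S(add(add(add(SSZ, mul(Z, SSSZ)), SSZ), Z)))))
  step 16: S(S(S(S(add(add(S(add(SZ, mul(Z, SSSZ))), SSZ), Z)))))
  step 17: S(S(S(S(add(S(add(add(SZ, mul(Z, SSSZ)), SSZ)), Z)))))
  step 18: S(S(S(S(S(add(add(add(SZ, mul(Z, SSSZ)), SSZ), Z))))))
  step 19: S(S(S(S(S(add(add(S(add(Z, mul(Z, SSSZ))), SSZ), Z))))))
  step 20: S(S(S(S(S(add(S(add(add(Z, mul(Z, SSSZ)), SSZ)), Z))))))
  step 21: S(S(S(S(S(S(add(add(add(Z, mul(Z, SSSZ)), SSZ), Z)))))))
  step 22: S(S(S(S(S(S(add(add(mul(Z, SSSZ), SSZ), Z)))))))
  step 23: S(S(S(S(S(S(add(add(Z, SSZ), Z)))))))
  step 24: S(S(S(S(S(S(add(SSZ, Z)))))))
  step 25: S(S(S(S(S(S(S(add(SZ, Z))))))))
  step 26: S(S(S(S(S(S(S(S(add(Z, Z)))))))))
  step 27: S^8(Z)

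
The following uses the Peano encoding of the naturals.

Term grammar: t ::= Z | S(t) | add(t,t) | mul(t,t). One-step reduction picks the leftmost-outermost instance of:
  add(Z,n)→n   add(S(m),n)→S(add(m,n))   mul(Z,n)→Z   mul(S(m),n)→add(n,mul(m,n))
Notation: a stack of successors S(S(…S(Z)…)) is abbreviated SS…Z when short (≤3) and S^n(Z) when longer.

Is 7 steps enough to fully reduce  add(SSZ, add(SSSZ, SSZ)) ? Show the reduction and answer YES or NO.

Answer: YES — reaches normal form S^7(Z) in 7 ≤ 7 steps

Working:
  start: add(SSZ, add(SSSZ, SSZ))
  step 1: S(add(SZ, add(SSSZ, SSZ)))
  step 2: S(S(add(Z, add(SSSZ, SSZ))))
  step 3: S(S(add(SSSZ, SSZ)))
  step 4: S(S(S(add(SSZ, SSZ))))
  step 5: S(S(S(S(add(SZ, SSZ)))))
  step 6: S(S(S(S(S(add(Z, SSZ))))))
  step 7: S^7(Z)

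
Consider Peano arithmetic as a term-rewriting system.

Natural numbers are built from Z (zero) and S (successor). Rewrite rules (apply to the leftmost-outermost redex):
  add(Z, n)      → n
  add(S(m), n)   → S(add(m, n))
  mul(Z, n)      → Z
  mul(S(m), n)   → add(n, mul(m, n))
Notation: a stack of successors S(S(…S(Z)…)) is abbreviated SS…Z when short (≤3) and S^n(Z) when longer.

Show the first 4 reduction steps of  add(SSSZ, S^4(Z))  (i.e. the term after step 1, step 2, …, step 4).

  start: add(SSSZ, S^4(Z))
  step 1: S(add(SSZ, S^4(Z)))
  step 2: S(S(add(SZ, S^4(Z))))
  step 3: S(S(S(add(Z, S^4(Z)))))
  step 4: S^7(Z)

Answer: after 4 steps: S^7(Z)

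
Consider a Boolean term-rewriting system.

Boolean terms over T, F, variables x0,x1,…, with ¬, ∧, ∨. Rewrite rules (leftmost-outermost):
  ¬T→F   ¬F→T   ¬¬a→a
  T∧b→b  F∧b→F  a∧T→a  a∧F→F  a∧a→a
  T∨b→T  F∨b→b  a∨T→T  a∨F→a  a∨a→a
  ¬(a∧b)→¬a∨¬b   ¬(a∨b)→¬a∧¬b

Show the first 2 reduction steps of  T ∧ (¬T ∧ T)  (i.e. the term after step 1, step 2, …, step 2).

  start: T ∧ (¬T ∧ T)
  →1  ¬T ∧ T
  →2  ¬T

Answer: after 2 steps: ¬T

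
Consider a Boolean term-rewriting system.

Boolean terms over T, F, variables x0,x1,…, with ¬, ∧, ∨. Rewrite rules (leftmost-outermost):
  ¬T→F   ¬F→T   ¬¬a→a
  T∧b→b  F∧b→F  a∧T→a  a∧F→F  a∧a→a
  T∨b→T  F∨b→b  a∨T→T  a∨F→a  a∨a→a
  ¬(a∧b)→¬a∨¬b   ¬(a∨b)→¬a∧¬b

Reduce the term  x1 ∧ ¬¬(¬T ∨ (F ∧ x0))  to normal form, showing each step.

Answer: normal form = F  (in 5 steps)

Derivation:
  start: x1 ∧ ¬¬(¬T ∨ (F ∧ x0))
  step 1: x1 ∧ (¬T ∨ (F ∧ x0))
  step 2: x1 ∧ (F ∨ (F ∧ x0))
  step 3: x1 ∧ (F ∧ x0)
  step 4: x1 ∧ F
  step 5: F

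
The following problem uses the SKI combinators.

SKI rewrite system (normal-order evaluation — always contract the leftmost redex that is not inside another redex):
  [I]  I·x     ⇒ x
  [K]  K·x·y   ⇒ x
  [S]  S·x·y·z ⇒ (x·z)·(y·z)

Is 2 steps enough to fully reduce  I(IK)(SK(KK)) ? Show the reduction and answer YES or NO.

Answer: YES — reaches normal form K(SK(KK)) in 2 ≤ 2 steps

Derivation:
  start: I(IK)(SK(KK))
  →1  IK(SK(KK))
  →2  K(SK(KK))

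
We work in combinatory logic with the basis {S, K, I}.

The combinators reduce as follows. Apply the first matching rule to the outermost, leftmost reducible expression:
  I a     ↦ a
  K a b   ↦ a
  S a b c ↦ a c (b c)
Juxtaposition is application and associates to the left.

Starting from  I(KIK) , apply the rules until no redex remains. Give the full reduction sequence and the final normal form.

  start: I(KIK)
  [1] KIK
  [2] I

Answer: normal form = I  (in 2 steps)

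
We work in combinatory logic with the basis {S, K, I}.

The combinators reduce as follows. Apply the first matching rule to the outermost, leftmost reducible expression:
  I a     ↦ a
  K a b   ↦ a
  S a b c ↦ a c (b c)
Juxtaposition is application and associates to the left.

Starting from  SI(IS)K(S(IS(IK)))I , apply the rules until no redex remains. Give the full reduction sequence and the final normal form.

  start: SI(IS)K(S(IS(IK)))I
  step 1: IK(ISK)(S(IS(IK)))I
  step 2: K(ISK)(S(IS(IK)))I
  step 3: ISKI
  step 4: SKI

Answer: normal form = SKI  (in 4 steps)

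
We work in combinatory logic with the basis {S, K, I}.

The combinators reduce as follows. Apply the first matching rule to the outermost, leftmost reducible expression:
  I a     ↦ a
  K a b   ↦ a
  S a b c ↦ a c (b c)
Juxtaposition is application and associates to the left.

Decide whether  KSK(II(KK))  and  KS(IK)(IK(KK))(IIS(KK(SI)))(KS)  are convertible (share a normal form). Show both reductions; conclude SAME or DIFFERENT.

Answer: DIFFERENT — A ⇓ S(KK), B ⇓ K

Derivation:
Term A:
  start: KSK(II(KK))
  →1  S(II(KK))
  →2  S(I(KK))
  →3  S(KK)

Term B:
  start: KS(IK)(IK(KK))(IIS(KK(SI)))(KS)
  →1  S(IK(KK))(IIS(KK(SI)))(KS)
  →2  IK(KK)(KS)(IIS(KK(SI))(KS))
  →3  K(KK)(KS)(IIS(KK(SI))(KS))
  →4  KK(IIS(KK(SI))(KS))
  →5  K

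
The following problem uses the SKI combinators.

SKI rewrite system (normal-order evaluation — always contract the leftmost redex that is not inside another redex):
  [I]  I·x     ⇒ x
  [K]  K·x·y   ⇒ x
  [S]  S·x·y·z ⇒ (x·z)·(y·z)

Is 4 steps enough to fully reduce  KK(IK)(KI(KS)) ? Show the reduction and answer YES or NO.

  start: KK(IK)(KI(KS))
  step 1: K(KI(KS))
  step 2: KI

Answer: YES — reaches normal form KI in 2 ≤ 4 steps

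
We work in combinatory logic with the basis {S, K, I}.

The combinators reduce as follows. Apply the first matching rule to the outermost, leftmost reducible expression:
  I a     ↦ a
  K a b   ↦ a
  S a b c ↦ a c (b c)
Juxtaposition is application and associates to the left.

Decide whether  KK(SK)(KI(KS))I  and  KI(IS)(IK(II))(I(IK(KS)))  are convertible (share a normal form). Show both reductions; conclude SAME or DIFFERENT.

Term A:
  start: KK(SK)(KI(KS))I
  →1  K(KI(KS))I
  →2  KI(KS)
  →3  I

Term B:
  start: KI(IS)(IK(II))(I(IK(KS)))
  →1  I(IK(II))(I(IK(KS)))
  →2  IK(II)(I(IK(KS)))
  →3  K(II)(I(IK(KS)))
  →4  II
  →5  I

Answer: SAME — A ⇓ I, B ⇓ I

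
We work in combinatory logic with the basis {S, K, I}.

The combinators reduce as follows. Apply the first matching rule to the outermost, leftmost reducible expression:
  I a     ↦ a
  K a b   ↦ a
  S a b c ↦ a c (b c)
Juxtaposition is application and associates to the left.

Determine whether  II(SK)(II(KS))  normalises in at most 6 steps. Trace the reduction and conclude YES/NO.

  start: II(SK)(II(KS))
  →1  I(SK)(II(KS))
  →2  SK(II(KS))
  →3  SK(I(KS))
  →4  SK(KS)

Answer: YES — reaches normal form SK(KS) in 4 ≤ 6 steps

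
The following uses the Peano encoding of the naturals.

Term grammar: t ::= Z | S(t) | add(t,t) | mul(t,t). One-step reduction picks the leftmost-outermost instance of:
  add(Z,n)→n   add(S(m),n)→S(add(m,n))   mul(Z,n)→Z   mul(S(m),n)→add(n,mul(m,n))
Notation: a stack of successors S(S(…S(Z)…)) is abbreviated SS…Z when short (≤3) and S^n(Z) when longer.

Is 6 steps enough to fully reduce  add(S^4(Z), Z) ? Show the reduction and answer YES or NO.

  start: add(S^4(Z), Z)
  step 1: S(add(SSSZ, Z))
  step 2: S(S(add(SSZ, Z)))
  step 3: S(S(S(add(SZ, Z))))
  step 4: S(S(S(S(add(Z, Z)))))
  step 5: S^4(Z)

Answer: YES — reaches normal form S^4(Z) in 5 ≤ 6 steps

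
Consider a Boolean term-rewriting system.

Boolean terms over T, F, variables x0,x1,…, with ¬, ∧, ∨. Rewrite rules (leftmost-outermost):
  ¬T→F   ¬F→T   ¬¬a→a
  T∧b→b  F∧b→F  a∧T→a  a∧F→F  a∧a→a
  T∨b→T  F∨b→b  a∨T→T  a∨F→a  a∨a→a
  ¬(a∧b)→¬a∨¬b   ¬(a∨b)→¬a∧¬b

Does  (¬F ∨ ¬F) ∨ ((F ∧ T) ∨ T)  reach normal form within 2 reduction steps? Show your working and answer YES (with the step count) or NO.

  start: (¬F ∨ ¬F) ∨ ((F ∧ T) ∨ T)
  step 1: ¬F ∨ ((F ∧ T) ∨ T)
  step 2: T ∨ ((F ∧ T) ∨ T)

Answer: NO — after 2 steps the term is T ∨ ((F ∧ T) ∨ T), not yet normal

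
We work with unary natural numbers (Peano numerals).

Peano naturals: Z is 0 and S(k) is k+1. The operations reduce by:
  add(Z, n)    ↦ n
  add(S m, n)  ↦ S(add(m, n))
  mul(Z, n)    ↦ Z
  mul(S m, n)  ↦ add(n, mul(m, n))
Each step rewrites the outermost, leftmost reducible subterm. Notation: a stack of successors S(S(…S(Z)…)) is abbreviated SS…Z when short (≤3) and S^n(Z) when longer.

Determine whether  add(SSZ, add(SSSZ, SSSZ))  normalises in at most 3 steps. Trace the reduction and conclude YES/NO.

  start: add(SSZ, add(SSSZ, SSSZ))
  step 1: S(add(SZ, add(SSSZ, SSSZ)))
  step 2: S(S(add(Z, add(SSSZ, SSSZ))))
  step 3: S(S(add(SSSZ, SSSZ)))

Answer: NO — after 3 steps the term is S(S(add(SSSZ, SSSZ))), not yet normal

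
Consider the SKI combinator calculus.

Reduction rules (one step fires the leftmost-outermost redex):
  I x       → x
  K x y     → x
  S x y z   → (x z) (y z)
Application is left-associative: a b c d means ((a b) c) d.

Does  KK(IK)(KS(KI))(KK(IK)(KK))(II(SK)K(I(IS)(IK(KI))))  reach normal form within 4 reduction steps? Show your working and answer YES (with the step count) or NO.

  start: KK(IK)(KS(KI))(KK(IK)(KK))(II(SK)K(I(IS)(IK(KI))))
  [1] K(KS(KI))(KK(IK)(KK))(II(SK)K(I(IS)(IK(KI))))
  [2] KS(KI)(II(SK)K(I(IS)(IK(KI))))
  [3] S(II(SK)K(I(IS)(IK(KI))))
  [4] S(I(SK)K(I(IS)(IK(KI))))

Answer: NO — after 4 steps the term is S(I(SK)K(I(IS)(IK(KI)))), not yet normal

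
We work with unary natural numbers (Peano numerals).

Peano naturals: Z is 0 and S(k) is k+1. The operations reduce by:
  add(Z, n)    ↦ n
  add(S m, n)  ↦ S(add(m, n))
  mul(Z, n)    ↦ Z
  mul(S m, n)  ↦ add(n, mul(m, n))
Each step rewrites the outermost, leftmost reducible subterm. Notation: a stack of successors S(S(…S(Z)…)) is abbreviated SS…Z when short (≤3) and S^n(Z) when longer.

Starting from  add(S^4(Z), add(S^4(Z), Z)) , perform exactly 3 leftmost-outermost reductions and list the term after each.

  start: add(S^4(Z), add(S^4(Z), Z))
  step 1: S(add(SSSZ, add(S^4(Z), Z)))
  step 2: S(S(add(SSZ, add(S^4(Z), Z))))
  step 3: S(S(S(add(SZ, add(S^4(Z), Z)))))

Answer: after 3 steps: S(S(S(add(SZ, add(S^4(Z), Z)))))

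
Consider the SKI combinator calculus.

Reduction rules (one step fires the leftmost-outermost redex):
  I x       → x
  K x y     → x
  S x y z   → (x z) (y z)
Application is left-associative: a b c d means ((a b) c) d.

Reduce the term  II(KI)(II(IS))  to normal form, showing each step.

Answer: normal form = I  (in 3 steps)

Reduction:
  start: II(KI)(II(IS))
  →1  I(KI)(II(IS))
  →2  KI(II(IS))
  →3  I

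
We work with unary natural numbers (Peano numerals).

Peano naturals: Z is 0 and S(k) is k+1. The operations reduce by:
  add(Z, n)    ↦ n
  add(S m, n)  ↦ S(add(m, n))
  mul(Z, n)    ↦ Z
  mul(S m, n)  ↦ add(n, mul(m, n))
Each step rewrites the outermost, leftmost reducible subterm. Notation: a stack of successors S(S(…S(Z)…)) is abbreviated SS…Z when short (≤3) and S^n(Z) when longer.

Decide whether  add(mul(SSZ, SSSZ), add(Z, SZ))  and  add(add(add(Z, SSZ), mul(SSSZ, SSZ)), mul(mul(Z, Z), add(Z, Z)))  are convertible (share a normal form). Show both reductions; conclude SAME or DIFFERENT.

Term A:
  start: add(mul(SSZ, SSSZ), add(Z, SZ))
  [1] add(add(SSSZ, mul(SZ, SSSZ)), add(Z, SZ))
  [2] add(S(add(SSZ, mul(SZ, SSSZ))), add(Z, SZ))
  [3] S(add(add(SSZ, mul(SZ, SSSZ)), add(Z, SZ)))
  [4] S(add(S(add(SZ, mul(SZ, SSSZ))), add(Z, SZ)))
  [5] S(S(add(add(SZ, mul(SZ, SSSZ)), add(Z, SZ))))
  [6] S(S(add(S(add(Z, mul(SZ, SSSZ))), add(Z, SZ))))
  [7] S(S(S(add(add(Z, mul(SZ, SSSZ)), add(Z, SZ)))))
  [8] S(S(S(add(mul(SZ, SSSZ), add(Z, SZ)))))
  [9] S(S(S(add(add(SSSZ, mul(Z, SSSZ)), add(Z, SZ)))))
  [10] S(S(S(add(S(add(SSZ, mul(Z, SSSZ))), add(Z, SZ)))))
  [11] S(S(S(S(add(add(SSZ, mul(Z, SSSZ)), add(Z, SZ))))))
  [12] S(S(S(S(add(S(add(SZ, mul(Z, SSSZ))), add(Z, SZ))))))
  [13] S(S(S(S(S(add(add(SZ, mul(Z, SSSZ)), add(Z, SZ)))))))
  [14] S(S(S(S(S(add(S(add(Z, mul(Z, SSSZ))), add(Z, SZ)))))))
  [15] S(S(S(S(S(S(add(add(Z, mul(Z, SSSZ)), add(Z, SZ))))))))
  [16] S(S(S(S(S(S(add(mul(Z, SSSZ), add(Z, SZ))))))))
  [17] S(S(S(S(S(S(add(Z, add(Z, SZ))))))))
  [18] S(S(S(S(S(S(add(Z, SZ)))))))
  [19] S^7(Z)

Term B:
  start: add(add(add(Z, SSZ), mul(SSSZ, SSZ)), mul(mul(Z, Z), add(Z, Z)))
  [1] add(add(SSZ, mul(SSSZ, SSZ)), mul(mul(Z, Z), add(Z, Z)))
  [2] add(S(add(SZ, mul(SSSZ, SSZ))), mul(mul(Z, Z), add(Z, Z)))
  [3] S(add(add(SZ, mul(SSSZ, SSZ)), mul(mul(Z, Z), add(Z, Z))))
  [4] S(add(S(add(Z, mul(SSSZ, SSZ))), mul(mul(Z, Z), add(Z, Z))))
  [5] S(S(add(add(Z, mul(SSSZ, SSZ)), mul(mul(Z, Z), add(Z, Z)))))
  [6] S(S(add(mul(SSSZ, SSZ), mul(mul(Z, Z), add(Z, Z)))))
  [7] S(S(add(add(SSZ, mul(SSZ, SSZ)), mul(mul(Z, Z), add(Z, Z)))))
  [8] S(S(add(S(add(SZ, mul(SSZ, SSZ))), mul(mul(Z, Z), add(Z, Z)))))
  [9] S(S(S(add(add(SZ, mul(SSZ, SSZ)), mul(mul(Z, Z), add(Z, Z))))))
  [10] S(S(S(add(S(add(Z, mul(SSZ, SSZ))), mul(mul(Z, Z), add(Z, Z))))))
  [11] S(S(S(S(add(add(Z, mul(SSZ, SSZ)), mul(mul(Z, Z), add(Z, Z)))))))
  [12] S(S(S(S(add(mul(SSZ, SSZ), mul(mul(Z, Z), add(Z, Z)))))))
  [13] S(S(S(S(add(add(SSZ, mul(SZ, SSZ)), mul(mul(Z, Z), add(Z, Z)))))))
  [14] S(S(S(S(add(S(add(SZ, mul(SZ, SSZ))), mul(mul(Z, Z), add(Z, Z)))))))
  [15] S(S(S(S(S(add(add(SZ, mul(SZ, SSZ)), mul(mul(Z, Z), add(Z, Z))))))))
  [16] S(S(S(S(S(add(S(add(Z, mul(SZ, SSZ))), mul(mul(Z, Z), add(Z, Z))))))))
  [17] S(S(S(S(S(S(add(add(Z, mul(SZ, SSZ)), mul(mul(Z, Z), add(Z, Z)))))))))
  [18] S(S(S(S(S(S(add(mul(SZ, SSZ), mul(mul(Z, Z), add(Z, Z)))))))))
  [19] S(S(S(S(S(S(add(add(SSZ, mul(Z, SSZ)), mul(mul(Z, Z), add(Z, Z)))))))))
  [20] S(S(S(S(S(S(add(S(add(SZ, mul(Z, SSZ))), mul(mul(Z, Z), add(Z, Z)))))))))
  [21] S(S(S(S(S(S(S(add(add(SZ, mul(Z, SSZ)), mul(mul(Z, Z), add(Z, Z))))))))))
  [22] S(S(S(S(S(S(S(add(S(add(Z, mul(Z, SSZ))), mul(mul(Z, Z), add(Z, Z))))))))))
  [23] S(S(S(S(S(S(S(S(add(add(Z, mul(Z, SSZ)), mul(mul(Z, Z), add(Z, Z)))))))))))
  [24] S(S(S(S(S(S(S(S(add(mul(Z, SSZ), mul(mul(Z, Z), add(Z, Z)))))))))))
  [25] S(S(S(S(S(S(S(S(add(Z, mul(mul(Z, Z), add(Z, Z)))))))))))
  [26] S(S(S(S(S(S(S(S(mul(mul(Z, Z), add(Z, Z))))))))))
  [27] S(S(S(S(S(S(S(S(mul(Z, add(Z, Z))))))))))
  [28] S^8(Z)

Answer: DIFFERENT — A ⇓ S^7(Z), B ⇓ S^8(Z)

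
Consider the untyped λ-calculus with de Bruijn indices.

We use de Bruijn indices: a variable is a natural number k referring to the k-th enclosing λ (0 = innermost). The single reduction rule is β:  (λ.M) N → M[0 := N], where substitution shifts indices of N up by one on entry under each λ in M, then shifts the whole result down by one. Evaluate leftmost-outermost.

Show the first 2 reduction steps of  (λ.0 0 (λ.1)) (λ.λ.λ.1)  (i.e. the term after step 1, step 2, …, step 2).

  start: (λ.0 0 (λ.1)) (λ.λ.λ.1)
  →1  (λ.λ.λ.1) (λ.λ.λ.1) (λ.λ.λ.λ.1)
  →2  (λ.λ.1) (λ.λ.λ.λ.1)

Answer: after 2 steps: (λ.λ.1) (λ.λ.λ.λ.1)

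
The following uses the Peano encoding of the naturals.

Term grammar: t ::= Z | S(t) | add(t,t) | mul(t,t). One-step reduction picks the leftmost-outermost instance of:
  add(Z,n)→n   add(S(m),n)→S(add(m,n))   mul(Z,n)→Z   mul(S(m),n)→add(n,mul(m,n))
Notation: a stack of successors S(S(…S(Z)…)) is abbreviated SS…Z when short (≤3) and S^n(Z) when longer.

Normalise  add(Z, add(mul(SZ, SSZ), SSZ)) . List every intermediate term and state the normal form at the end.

  start: add(Z, add(mul(SZ, SSZ), SSZ))
  [1] add(mul(SZ, SSZ), SSZ)
  [2] add(add(SSZ, mul(Z, SSZ)), SSZ)
  [3] add(S(add(SZ, mul(Z, SSZ))), SSZ)
  [4] S(add(add(SZ, mul(Z, SSZ)), SSZ))
  [5] S(add(S(add(Z, mul(Z, SSZ))), SSZ))
  [6] S(S(add(add(Z, mul(Z, SSZ)), SSZ)))
  [7] S(S(add(mul(Z, SSZ), SSZ)))
  [8] S(S(add(Z, SSZ)))
  [9] S^4(Z)

Answer: normal form = S^4(Z)  (in 9 steps)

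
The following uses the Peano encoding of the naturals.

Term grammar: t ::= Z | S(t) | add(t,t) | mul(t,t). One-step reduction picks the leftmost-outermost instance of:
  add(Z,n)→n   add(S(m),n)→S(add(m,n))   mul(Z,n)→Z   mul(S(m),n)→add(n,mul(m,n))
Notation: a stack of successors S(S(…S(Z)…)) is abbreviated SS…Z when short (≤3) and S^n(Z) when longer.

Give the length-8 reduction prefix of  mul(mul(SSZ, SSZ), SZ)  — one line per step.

  start: mul(mul(SSZ, SSZ), SZ)
  step 1: mul(add(SSZ, mul(SZ, SSZ)), SZ)
  step 2: mul(S(add(SZ, mul(SZ, SSZ))), SZ)
  step 3: add(SZ, mul(add(SZ, mul(SZ, SSZ)), SZ))
  step 4: S(add(Z, mul(add(SZ, mul(SZ, SSZ)), SZ)))
  step 5: S(mul(add(SZ, mul(SZ, SSZ)), SZ))
  step 6: S(mul(S(add(Z, mul(SZ, SSZ))), SZ))
  step 7: S(add(SZ, mul(add(Z, mul(SZ, SSZ)), SZ)))
  step 8: S(S(add(Z, mul(add(Z, mul(SZ, SSZ)), SZ))))

Answer: after 8 steps: S(S(add(Z, mul(add(Z, mul(SZ, SSZ)), SZ))))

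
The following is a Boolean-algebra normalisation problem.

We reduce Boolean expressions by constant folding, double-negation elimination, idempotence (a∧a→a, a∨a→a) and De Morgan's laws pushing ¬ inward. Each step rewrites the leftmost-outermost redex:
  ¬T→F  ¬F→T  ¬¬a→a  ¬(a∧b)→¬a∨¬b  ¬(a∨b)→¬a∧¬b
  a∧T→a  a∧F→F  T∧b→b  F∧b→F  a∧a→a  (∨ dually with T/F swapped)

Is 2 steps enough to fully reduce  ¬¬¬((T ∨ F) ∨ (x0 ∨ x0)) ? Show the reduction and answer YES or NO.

  start: ¬¬¬((T ∨ F) ∨ (x0 ∨ x0))
  →1  ¬((T ∨ F) ∨ (x0 ∨ x0))
  →2  ¬(T ∨ F) ∧ ¬(x0 ∨ x0)

Answer: NO — after 2 steps the term is ¬(T ∨ F) ∧ ¬(x0 ∨ x0), not yet normal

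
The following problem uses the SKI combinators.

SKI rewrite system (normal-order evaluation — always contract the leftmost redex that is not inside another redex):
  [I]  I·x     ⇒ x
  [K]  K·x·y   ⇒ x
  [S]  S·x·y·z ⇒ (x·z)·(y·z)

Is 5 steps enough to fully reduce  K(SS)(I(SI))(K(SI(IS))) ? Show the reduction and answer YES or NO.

  start: K(SS)(I(SI))(K(SI(IS)))
  [1] SS(K(SI(IS)))
  [2] SS(K(SIS))

Answer: YES — reaches normal form SS(K(SIS)) in 2 ≤ 5 steps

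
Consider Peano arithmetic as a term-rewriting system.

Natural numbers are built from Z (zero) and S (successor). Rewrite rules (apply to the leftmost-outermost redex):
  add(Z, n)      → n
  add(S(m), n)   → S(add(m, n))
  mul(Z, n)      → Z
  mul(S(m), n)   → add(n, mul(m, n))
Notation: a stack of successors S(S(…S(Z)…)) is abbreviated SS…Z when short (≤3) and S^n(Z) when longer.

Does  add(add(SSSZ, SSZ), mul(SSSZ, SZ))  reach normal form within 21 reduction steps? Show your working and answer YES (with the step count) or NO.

Answer: YES — reaches normal form S^8(Z) in 20 ≤ 21 steps

Derivation:
  start: add(add(SSSZ, SSZ), mul(SSSZ, SZ))
  step 1: add(S(add(SSZ, SSZ)), mul(SSSZ, SZ))
  step 2: S(add(add(SSZ, SSZ), mul(SSSZ, SZ)))
  step 3: S(add(S(add(SZ, SSZ)), mul(SSSZ, SZ)))
  step 4: S(S(add(add(SZ, SSZ), mul(SSSZ, SZ))))
  step 5: S(S(add(S(add(Z, SSZ)), mul(SSSZ, SZ))))
  step 6: S(S(S(add(add(Z, SSZ), mul(SSSZ, SZ)))))
  step 7: S(S(S(add(SSZ, mul(SSSZ, SZ)))))
  step 8: S(S(S(S(add(SZ, mul(SSSZ, SZ))))))
  step 9: S(S(S(S(S(add(Z, mul(SSSZ, SZ)))))))
  step 10: S(S(S(S(S(mul(SSSZ, SZ))))))
  step 11: S(S(S(S(S(add(SZ, mul(SSZ, SZ)))))))
  step 12: S(S(S(S(S(S(add(Z, mul(SSZ, SZ))))))))
  step 13: S(S(S(S(S(S(mul(SSZ, SZ)))))))
  step 14: S(S(S(S(S(S(add(SZ, mul(SZ, SZ))))))))
  step 15: S(S(S(S(S(S(S(add(Z, mul(SZ, SZ)))))))))
  step 16: S(S(S(S(S(S(S(mul(SZ, SZ))))))))
  step 17: S(S(S(S(S(S(S(add(SZ, mul(Z, SZ)))))))))
  step 18: S(S(S(S(S(S(S(S(add(Z, mul(Z, SZ))))))))))
  step 19: S(S(S(S(S(S(S(S(mul(Z, SZ)))))))))
  step 20: S^8(Z)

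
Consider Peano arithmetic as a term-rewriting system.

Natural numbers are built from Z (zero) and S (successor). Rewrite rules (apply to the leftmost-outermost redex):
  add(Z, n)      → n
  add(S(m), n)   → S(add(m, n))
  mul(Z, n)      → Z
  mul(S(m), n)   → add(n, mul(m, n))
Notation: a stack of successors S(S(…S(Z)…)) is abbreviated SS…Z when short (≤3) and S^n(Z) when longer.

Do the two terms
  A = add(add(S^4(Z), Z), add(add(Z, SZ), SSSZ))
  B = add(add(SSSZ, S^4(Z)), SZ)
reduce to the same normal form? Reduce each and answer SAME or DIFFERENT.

Answer: SAME — A ⇓ S^8(Z), B ⇓ S^8(Z)

Working:
Term A:
  start: add(add(S^4(Z), Z), add(add(Z, SZ), SSSZ))
  step 1: add(S(add(SSSZ, Z)), add(add(Z, SZ), SSSZ))
  step 2: S(add(add(SSSZ, Z), add(add(Z, SZ), SSSZ)))
  step 3: S(add(S(add(SSZ, Z)), add(add(Z, SZ), SSSZ)))
  step 4: S(S(add(add(SSZ, Z), add(add(Z, SZ), SSSZ))))
  step 5: S(S(add(S(add(SZ, Z)), add(add(Z, SZ), SSSZ))))
  step 6: S(S(S(add(add(SZ, Z), add(add(Z, SZ), SSSZ)))))
  step 7: S(S(S(add(S(add(Z, Z)), add(add(Z, SZ), SSSZ)))))
  step 8: S(S(S(S(add(add(Z, Z), add(add(Z, SZ), SSSZ))))))
  step 9: S(S(S(S(add(Z, add(add(Z, SZ), SSSZ))))))
  step 10: S(S(S(S(add(add(Z, SZ), SSSZ)))))
  step 11: S(S(S(S(add(SZ, SSSZ)))))
  step 12: S(S(S(S(S(add(Z, SSSZ))))))
  step 13: S^8(Z)

Term B:
  start: add(add(SSSZ, S^4(Z)), SZ)
  step 1: add(S(add(SSZ, S^4(Z))), SZ)
  step 2: S(add(add(SSZ, S^4(Z)), SZ))
  step 3: S(add(S(add(SZ, S^4(Z))), SZ))
  step 4: S(S(add(add(SZ, S^4(Z)), SZ)))
  step 5: S(S(add(S(add(Z, S^4(Z))), SZ)))
  step 6: S(S(S(add(add(Z, S^4(Z)), SZ))))
  step 7: S(S(S(add(S^4(Z), SZ))))
  step 8: S(S(S(S(add(SSSZ, SZ)))))
  step 9: S(S(S(S(S(add(SSZ, SZ))))))
  step 10: S(S(S(S(S(S(add(SZ, SZ)))))))
  step 11: S(S(S(S(S(S(S(add(Z, SZ))))))))
  step 12: S^8(Z)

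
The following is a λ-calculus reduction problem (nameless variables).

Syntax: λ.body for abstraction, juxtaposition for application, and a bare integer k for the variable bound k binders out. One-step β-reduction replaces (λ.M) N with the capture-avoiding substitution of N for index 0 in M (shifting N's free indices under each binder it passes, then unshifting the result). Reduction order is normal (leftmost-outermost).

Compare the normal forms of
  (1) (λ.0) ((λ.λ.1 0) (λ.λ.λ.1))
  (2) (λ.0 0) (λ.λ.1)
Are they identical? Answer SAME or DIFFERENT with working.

Term A:
  start: (λ.0) ((λ.λ.1 0) (λ.λ.λ.1))
  →1  (λ.λ.1 0) (λ.λ.λ.1)
  →2  λ.(λ.λ.λ.1) 0
  →3  λ.λ.λ.1

Term B:
  start: (λ.0 0) (λ.λ.1)
  →1  (λ.λ.1) (λ.λ.1)
  →2  λ.λ.λ.1

Answer: SAME — A ⇓ λ.λ.λ.1, B ⇓ λ.λ.λ.1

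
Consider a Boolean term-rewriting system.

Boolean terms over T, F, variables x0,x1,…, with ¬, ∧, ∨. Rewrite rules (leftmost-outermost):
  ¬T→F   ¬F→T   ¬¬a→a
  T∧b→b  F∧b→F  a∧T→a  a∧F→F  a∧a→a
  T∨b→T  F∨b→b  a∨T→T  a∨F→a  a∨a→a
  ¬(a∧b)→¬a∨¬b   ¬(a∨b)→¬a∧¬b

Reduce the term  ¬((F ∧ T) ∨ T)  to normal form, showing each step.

  start: ¬((F ∧ T) ∨ T)
  →1  ¬(F ∧ T) ∧ ¬T
  →2  (¬F ∨ ¬T) ∧ ¬T
  →3  (T ∨ ¬T) ∧ ¬T
  →4  T ∧ ¬T
  →5  ¬T
  →6  F

Answer: normal form = F  (in 6 steps)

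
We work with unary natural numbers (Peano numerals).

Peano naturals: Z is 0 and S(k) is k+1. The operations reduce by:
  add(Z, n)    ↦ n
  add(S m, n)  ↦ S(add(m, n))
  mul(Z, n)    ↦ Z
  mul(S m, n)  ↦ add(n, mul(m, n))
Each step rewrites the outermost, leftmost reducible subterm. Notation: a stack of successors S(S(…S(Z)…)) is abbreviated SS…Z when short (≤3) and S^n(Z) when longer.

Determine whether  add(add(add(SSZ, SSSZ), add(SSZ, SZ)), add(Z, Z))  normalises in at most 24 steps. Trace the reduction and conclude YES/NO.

Answer: YES — reaches normal form S^8(Z) in 22 ≤ 24 steps

Reduction:
  start: add(add(add(SSZ, SSSZ), add(SSZ, SZ)), add(Z, Z))
  step 1: add(add(S(add(SZ, SSSZ)), add(SSZ, SZ)), add(Z, Z))
  step 2: add(S(add(add(SZ, SSSZ), add(SSZ, SZ))), add(Z, Z))
  step 3: S(add(add(add(SZ, SSSZ), add(SSZ, SZ)), add(Z, Z)))
  step 4: S(add(add(S(add(Z, SSSZ)), add(SSZ, SZ)), add(Z, Z)))
  step 5: S(add(S(add(add(Z, SSSZ), add(SSZ, SZ))), add(Z, Z)))
  step 6: S(S(add(add(add(Z, SSSZ), add(SSZ, SZ)), add(Z, Z))))
  step 7: S(S(add(add(SSSZ, add(SSZ, SZ)), add(Z, Z))))
  step 8: S(S(add(S(add(SSZ, add(SSZ, SZ))), add(Z, Z))))
  step 9: S(S(S(add(add(SSZ, add(SSZ, SZ)), add(Z, Z)))))
  step 10: S(S(S(add(S(add(SZ, add(SSZ, SZ))), add(Z, Z)))))
  step 11: S(S(S(S(add(add(SZ, add(SSZ, SZ)), add(Z, Z))))))
  step 12: S(S(S(S(add(S(add(Z, add(SSZ, SZ))), add(Z, Z))))))
  step 13: S(S(S(S(S(add(add(Z, add(SSZ, SZ)), add(Z, Z)))))))
  step 14: S(S(S(S(S(add(add(SSZ, SZ), add(Z, Z)))))))
  step 15: S(S(S(S(S(add(S(add(SZ, SZ)), add(Z, Z)))))))
  step 16: S(S(S(S(S(S(add(add(SZ, SZ), add(Z, Z))))))))
  step 17: S(S(S(S(S(S(add(S(add(Z, SZ)), add(Z, Z))))))))
  step 18: S(S(S(S(S(S(S(add(add(Z, SZ), add(Z, Z)))))))))
  step 19: S(S(S(S(S(S(S(add(SZ, add(Z, Z)))))))))
  step 20: S(S(S(S(S(S(S(S(add(Z, add(Z, Z))))))))))
  step 21: S(S(S(S(S(S(S(S(add(Z, Z)))))))))
  step 22: S^8(Z)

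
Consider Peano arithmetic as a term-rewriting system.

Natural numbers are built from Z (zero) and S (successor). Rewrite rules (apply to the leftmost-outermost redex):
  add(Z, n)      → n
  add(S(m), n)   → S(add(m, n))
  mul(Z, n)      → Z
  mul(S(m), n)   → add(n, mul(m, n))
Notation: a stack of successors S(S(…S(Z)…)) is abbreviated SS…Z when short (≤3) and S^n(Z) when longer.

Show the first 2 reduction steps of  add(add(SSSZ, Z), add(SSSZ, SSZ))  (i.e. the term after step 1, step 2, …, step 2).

  start: add(add(SSSZ, Z), add(SSSZ, SSZ))
  →1  add(S(add(SSZ, Z)), add(SSSZ, SSZ))
  →2  S(add(add(SSZ, Z), add(SSSZ, SSZ)))

Answer: after 2 steps: S(add(add(SSZ, Z), add(SSSZ, SSZ)))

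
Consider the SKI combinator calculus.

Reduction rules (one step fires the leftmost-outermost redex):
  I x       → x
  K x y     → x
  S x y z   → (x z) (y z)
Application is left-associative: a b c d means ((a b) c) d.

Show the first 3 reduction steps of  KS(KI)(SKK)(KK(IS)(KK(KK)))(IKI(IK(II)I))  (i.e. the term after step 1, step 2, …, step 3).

  start: KS(KI)(SKK)(KK(IS)(KK(KK)))(IKI(IK(II)I))
  step 1: S(SKK)(KK(IS)(KK(KK)))(IKI(IK(II)I))
  step 2: SKK(IKI(IK(II)I))(KK(IS)(KK(KK))(IKI(IK(II)I)))
  step 3: K(IKI(IK(II)I))(K(IKI(IK(II)I)))(KK(IS)(KK(KK))(IKI(IK(II)I)))

Answer: after 3 steps: K(IKI(IK(II)I))(K(IKI(IK(II)I)))(KK(IS)(KK(KK))(IKI(IK(II)I)))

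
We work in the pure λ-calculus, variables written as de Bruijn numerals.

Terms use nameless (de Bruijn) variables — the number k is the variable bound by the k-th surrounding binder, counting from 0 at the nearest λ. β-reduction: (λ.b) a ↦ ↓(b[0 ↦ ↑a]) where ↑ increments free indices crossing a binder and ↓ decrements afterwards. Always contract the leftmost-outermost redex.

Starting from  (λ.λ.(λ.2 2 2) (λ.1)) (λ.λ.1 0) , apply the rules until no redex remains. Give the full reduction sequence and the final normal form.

  start: (λ.λ.(λ.2 2 2) (λ.1)) (λ.λ.1 0)
  [1] λ.(λ.(λ.λ.1 0) (λ.λ.1 0) (λ.λ.1 0)) (λ.1)
  [2] λ.(λ.λ.1 0) (λ.λ.1 0) (λ.λ.1 0)
  [3] λ.(λ.(λ.λ.1 0) 0) (λ.λ.1 0)
  [4] λ.(λ.λ.1 0) (λ.λ.1 0)
  [5] λ.λ.(λ.λ.1 0) 0
  [6] λ.λ.λ.1 0

Answer: normal form = λ.λ.λ.1 0  (in 6 steps)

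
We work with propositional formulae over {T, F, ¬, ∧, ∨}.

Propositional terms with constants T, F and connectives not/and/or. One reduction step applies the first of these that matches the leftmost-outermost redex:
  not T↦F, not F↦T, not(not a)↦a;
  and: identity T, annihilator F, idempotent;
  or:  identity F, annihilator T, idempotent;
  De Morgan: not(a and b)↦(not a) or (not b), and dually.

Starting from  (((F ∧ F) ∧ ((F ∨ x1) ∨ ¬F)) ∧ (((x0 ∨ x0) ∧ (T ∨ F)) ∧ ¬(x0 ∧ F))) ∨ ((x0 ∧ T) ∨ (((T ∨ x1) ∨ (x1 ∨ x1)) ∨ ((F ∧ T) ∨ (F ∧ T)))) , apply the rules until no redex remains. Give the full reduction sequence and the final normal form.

Answer: normal form = T  (in 9 steps)

Derivation:
  start: (((F ∧ F) ∧ ((F ∨ x1) ∨ ¬F)) ∧ (((x0 ∨ x0) ∧ (T ∨ F)) ∧ ¬(x0 ∧ F))) ∨ ((x0 ∧ T) ∨ (((T ∨ x1) ∨ (x1 ∨ x1)) ∨ ((F ∧ T) ∨ (F ∧ T))))
  step 1: ((F ∧ ((F ∨ x1) ∨ ¬F)) ∧ (((x0 ∨ x0) ∧ (T ∨ F)) ∧ ¬(x0 ∧ F))) ∨ ((x0 ∧ T) ∨ (((T ∨ x1) ∨ (x1 ∨ x1)) ∨ ((F ∧ T) ∨ (F ∧ T))))
  step 2: (F ∧ (((x0 ∨ x0) ∧ (T ∨ F)) ∧ ¬(x0 ∧ F))) ∨ ((x0 ∧ T) ∨ (((T ∨ x1) ∨ (x1 ∨ x1)) ∨ ((F ∧ T) ∨ (F ∧ T))))
  step 3: F ∨ ((x0 ∧ T) ∨ (((T ∨ x1) ∨ (x1 ∨ x1)) ∨ ((F ∧ T) ∨ (F ∧ T))))
  step 4: (x0 ∧ T) ∨ (((T ∨ x1) ∨ (x1 ∨ x1)) ∨ ((F ∧ T) ∨ (F ∧ T)))
  step 5: x0 ∨ (((T ∨ x1) ∨ (x1 ∨ x1)) ∨ ((F ∧ T) ∨ (F ∧ T)))
  step 6: x0 ∨ ((T ∨ (x1 ∨ x1)) ∨ ((F ∧ T) ∨ (F ∧ T)))
  step 7: x0 ∨ (T ∨ ((F ∧ T) ∨ (F ∧ T)))
  step 8: x0 ∨ T
  step 9: T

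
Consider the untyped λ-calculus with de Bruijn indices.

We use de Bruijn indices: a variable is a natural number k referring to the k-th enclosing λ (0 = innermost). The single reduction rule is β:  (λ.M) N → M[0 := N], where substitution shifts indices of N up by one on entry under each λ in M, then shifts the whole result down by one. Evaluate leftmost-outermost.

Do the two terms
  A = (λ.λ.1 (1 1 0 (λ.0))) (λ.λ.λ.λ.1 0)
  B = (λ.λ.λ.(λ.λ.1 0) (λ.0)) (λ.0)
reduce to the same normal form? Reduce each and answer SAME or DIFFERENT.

Answer: DIFFERENT — A ⇓ λ.λ.λ.λ.1 0, B ⇓ λ.λ.λ.0

Working:
Term A:
  start: (λ.λ.1 (1 1 0 (λ.0))) (λ.λ.λ.λ.1 0)
  step 1: λ.(λ.λ.λ.λ.1 0) ((λ.λ.λ.λ.1 0) (λ.λ.λ.λ.1 0) 0 (λ.0))
  step 2: λ.λ.λ.λ.1 0

Term B:
  start: (λ.λ.λ.(λ.λ.1 0) (λ.0)) (λ.0)
  step 1: λ.λ.(λ.λ.1 0) (λ.0)
  step 2: λ.λ.λ.(λ.0) 0
  step 3: λ.λ.λ.0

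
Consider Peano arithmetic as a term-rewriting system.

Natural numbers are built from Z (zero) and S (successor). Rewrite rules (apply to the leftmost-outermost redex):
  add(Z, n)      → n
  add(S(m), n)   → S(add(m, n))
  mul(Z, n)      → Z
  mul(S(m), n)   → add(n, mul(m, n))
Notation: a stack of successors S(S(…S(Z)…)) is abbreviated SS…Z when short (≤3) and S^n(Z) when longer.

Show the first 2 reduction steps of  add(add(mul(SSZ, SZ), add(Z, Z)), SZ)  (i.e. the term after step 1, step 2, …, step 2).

  start: add(add(mul(SSZ, SZ), add(Z, Z)), SZ)
  [1] add(add(add(SZ, mul(SZ, SZ)), add(Z, Z)), SZ)
  [2] add(add(S(add(Z, mul(SZ, SZ))), add(Z, Z)), SZ)

Answer: after 2 steps: add(add(S(add(Z, mul(SZ, SZ))), add(Z, Z)), SZ)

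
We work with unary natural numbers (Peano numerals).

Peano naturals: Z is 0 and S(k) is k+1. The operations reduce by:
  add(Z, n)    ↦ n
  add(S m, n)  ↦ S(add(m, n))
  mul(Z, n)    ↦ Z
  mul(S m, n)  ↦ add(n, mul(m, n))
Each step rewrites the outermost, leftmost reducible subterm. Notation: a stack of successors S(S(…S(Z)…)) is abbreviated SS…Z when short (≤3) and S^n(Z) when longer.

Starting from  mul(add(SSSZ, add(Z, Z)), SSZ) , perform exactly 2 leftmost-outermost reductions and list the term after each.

  start: mul(add(SSSZ, add(Z, Z)), SSZ)
  [1] mul(S(add(SSZ, add(Z, Z))), SSZ)
  [2] add(SSZ, mul(add(SSZ, add(Z, Z)), SSZ))

Answer: after 2 steps: add(SSZ, mul(add(SSZ, add(Z, Z)), SSZ))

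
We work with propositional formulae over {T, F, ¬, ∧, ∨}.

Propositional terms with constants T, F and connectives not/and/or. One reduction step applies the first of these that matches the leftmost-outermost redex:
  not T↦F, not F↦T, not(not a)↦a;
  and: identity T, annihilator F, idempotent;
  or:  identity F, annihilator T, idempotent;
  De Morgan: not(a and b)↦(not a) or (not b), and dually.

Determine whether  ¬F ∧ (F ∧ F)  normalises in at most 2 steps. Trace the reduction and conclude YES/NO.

Answer: NO — after 2 steps the term is F ∧ F, not yet normal

Reduction:
  start: ¬F ∧ (F ∧ F)
  step 1: T ∧ (F ∧ F)
  step 2: F ∧ F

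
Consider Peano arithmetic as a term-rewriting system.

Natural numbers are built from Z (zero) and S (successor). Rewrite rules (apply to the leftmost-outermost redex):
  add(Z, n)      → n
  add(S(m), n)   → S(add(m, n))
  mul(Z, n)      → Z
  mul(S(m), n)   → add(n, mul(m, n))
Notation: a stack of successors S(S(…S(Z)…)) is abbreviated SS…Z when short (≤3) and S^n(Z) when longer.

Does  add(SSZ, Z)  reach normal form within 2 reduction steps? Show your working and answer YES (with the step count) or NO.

  start: add(SSZ, Z)
  →1  S(add(SZ, Z))
  →2  S(S(add(Z, Z)))

Answer: NO — after 2 steps the term is S(S(add(Z, Z))), not yet normal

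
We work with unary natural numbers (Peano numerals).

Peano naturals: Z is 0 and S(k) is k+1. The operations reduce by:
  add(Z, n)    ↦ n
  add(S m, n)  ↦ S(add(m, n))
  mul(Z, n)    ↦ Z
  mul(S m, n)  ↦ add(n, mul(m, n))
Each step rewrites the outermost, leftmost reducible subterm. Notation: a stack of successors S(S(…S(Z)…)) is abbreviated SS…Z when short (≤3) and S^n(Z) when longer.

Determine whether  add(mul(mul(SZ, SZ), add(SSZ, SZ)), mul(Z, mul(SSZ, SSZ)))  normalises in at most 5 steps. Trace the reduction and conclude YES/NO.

  start: add(mul(mul(SZ, SZ), add(SSZ, SZ)), mul(Z, mul(SSZ, SSZ)))
  step 1: add(mul(add(SZ, mul(Z, SZ)), add(SSZ, SZ)), mul(Z, mul(SSZ, SSZ)))
  step 2: add(mul(S(add(Z, mul(Z, SZ))), add(SSZ, SZ)), mul(Z, mul(SSZ, SSZ)))
  step 3: add(add(add(SSZ, SZ), mul(add(Z, mul(Z, SZ)), add(SSZ, SZ))), mul(Z, mul(SSZ, SSZ)))
  step 4: add(add(S(add(SZ, SZ)), mul(add(Z, mul(Z, SZ)), add(SSZ, SZ))), mul(Z, mul(SSZ, SSZ)))
  step 5: add(S(add(add(SZ, SZ), mul(add(Z, mul(Z, SZ)), add(SSZ, SZ)))), mul(Z, mul(SSZ, SSZ)))

Answer: NO — after 5 steps the term is add(S(add(add(SZ, SZ), mul(add(Z, mul(Z, SZ)), add(SSZ, SZ)))), mul(Z, mul(SSZ, SSZ))), not yet normal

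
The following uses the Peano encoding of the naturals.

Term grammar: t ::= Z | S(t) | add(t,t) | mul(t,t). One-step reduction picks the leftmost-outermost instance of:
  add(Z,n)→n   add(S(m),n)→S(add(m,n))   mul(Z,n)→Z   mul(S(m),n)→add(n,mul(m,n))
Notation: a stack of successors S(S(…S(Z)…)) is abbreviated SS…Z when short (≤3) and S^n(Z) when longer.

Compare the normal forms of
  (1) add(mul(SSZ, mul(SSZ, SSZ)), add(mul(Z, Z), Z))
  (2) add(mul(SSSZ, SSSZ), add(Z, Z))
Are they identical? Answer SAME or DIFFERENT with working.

Answer: DIFFERENT — A ⇓ S^8(Z), B ⇓ S^9(Z)

Derivation:
Term A:
  start: add(mul(SSZ, mul(SSZ, SSZ)), add(mul(Z, Z), Z))
  [1] add(add(mul(SSZ, SSZ), mul(SZ, mul(SSZ, SSZ))), add(mul(Z, Z), Z))
  [2] add(add(add(SSZ, mul(SZ, SSZ)), mul(SZ, mul(SSZ, SSZ))), add(mul(Z, Z), Z))
  [3] add(add(S(add(SZ, mul(SZ, SSZ))), mul(SZ, mul(SSZ, SSZ))), add(mul(Z, Z), Z))
  [4] add(S(add(add(SZ, mul(SZ, SSZ)), mul(SZ, mul(SSZ, SSZ)))), add(mul(Z, Z), Z))
  [5] S(add(add(add(SZ, mul(SZ, SSZ)), mul(SZ, mul(SSZ, SSZ))), add(mul(Z, Z), Z)))
  [6] S(add(add(S(add(Z, mul(SZ, SSZ))), mul(SZ, mul(SSZ, SSZ))), add(mul(Z, Z), Z)))
  [7] S(add(S(add(add(Z, mul(SZ, SSZ)), mul(SZ, mul(SSZ, SSZ)))), add(mul(Z, Z), Z)))
  [8] S(S(add(add(add(Z, mul(SZ, SSZ)), mul(SZ, mul(SSZ, SSZ))), add(mul(Z, Z), Z))))
  [9] S(S(add(add(mul(SZ, SSZ), mul(SZ, mul(SSZ, SSZ))), add(mul(Z, Z), Z))))
  [10] S(S(add(add(add(SSZ, mul(Z, SSZ)), mul(SZ, mul(SSZ, SSZ))), add(mul(Z, Z), Z))))
  [11] S(S(add(add(S(add(SZ, mul(Z, SSZ))), mul(SZ, mul(SSZ, SSZ))), add(mul(Z, Z), Z))))
  [12] S(S(add(S(add(add(SZ, mul(Z, SSZ)), mul(SZ, mul(SSZ, SSZ)))), add(mul(Z, Z), Z))))
  [13] S(S(S(add(add(add(SZ, mul(Z, SSZ)), mul(SZ, mul(SSZ, SSZ))), add(mul(Z, Z), Z)))))
  [14] S(S(S(add(add(S(add(Z, mul(Z, SSZ))), mul(SZ, mul(SSZ, SSZ))), add(mul(Z, Z), Z)))))
  [15] S(S(S(add(S(add(add(Z, mul(Z, SSZ)), mul(SZ, mul(SSZ, SSZ)))), add(mul(Z, Z), Z)))))
  [16] S(S(S(S(add(add(add(Z, mul(Z, SSZ)), mul(SZ, mul(SSZ, SSZ))), add(mul(Z, Z), Z))))))
  [17] S(S(S(S(add(add(mul(Z, SSZ), mul(SZ, mul(SSZ, SSZ))), add(mul(Z, Z), Z))))))
  [18] S(S(S(S(add(add(Z, mul(SZ, mul(SSZ, SSZ))), add(mul(Z, Z), Z))))))
  [19] S(S(S(S(add(mul(SZ, mul(SSZ, SSZ)), add(mul(Z, Z), Z))))))
  [20] S(S(S(S(add(add(mul(SSZ, SSZ), mul(Z, mul(SSZ, SSZ))), add(mul(Z, Z), Z))))))
  [21] S(S(S(S(add(add(add(SSZ, mul(SZ, SSZ)), mul(Z, mul(SSZ, SSZ))), add(mul(Z, Z), Z))))))
  [22] S(S(S(S(add(add(S(add(SZ, mul(SZ, SSZ))), mul(Z, mul(SSZ, SSZ))), add(mul(Z, Z), Z))))))
  [23] S(S(S(S(add(S(add(add(SZ, mul(SZ, SSZ)), mul(Z, mul(SSZ, SSZ)))), add(mul(Z, Z), Z))))))
  [24] S(S(S(S(S(add(add(add(SZ, mul(SZ, SSZ)), mul(Z, mul(SSZ, SSZ))), add(mul(Z, Z), Z)))))))
  [25] S(S(S(S(S(add(add(S(add(Z, mul(SZ, SSZ))), mul(Z, mul(SSZ, SSZ))), add(mul(Z, Z), Z)))))))
  [26] S(S(S(S(S(add(S(add(add(Z, mul(SZ, SSZ)), mul(Z, mul(SSZ, SSZ)))), add(mul(Z, Z), Z)))))))
  [27] S(S(S(S(S(S(add(add(add(Z, mul(SZ, SSZ)), mul(Z, mul(SSZ, SSZ))), add(mul(Z, Z), Z))))))))
  [28] S(S(S(S(S(S(add(add(mul(SZ, SSZ), mul(Z, mul(SSZ, SSZ))), add(mul(Z, Z), Z))))))))
  [29] S(S(S(S(S(S(add(add(add(SSZ, mul(Z, SSZ)), mul(Z, mul(SSZ, SSZ))), add(mul(Z, Z), Z))))))))
  [30] S(S(S(S(S(S(add(add(S(add(SZ, mul(Z, SSZ))), mul(Z, mul(SSZ, SSZ))), add(mul(Z, Z), Z))))))))
  [31] S(S(S(S(S(S(add(S(add(add(SZ, mul(Z, SSZ)), mul(Z, mul(SSZ, SSZ)))), add(mul(Z, Z), Z))))))))
  [32] S(S(S(S(S(S(S(add(add(add(SZ, mul(Z, SSZ)), mul(Z, mul(SSZ, SSZ))), add(mul(Z, Z), Z)))))))))
  [33] S(S(S(S(S(S(S(add(add(S(add(Z, mul(Z, SSZ))), mul(Z, mul(SSZ, SSZ))), add(mul(Z, Z), Z)))))))))
  [34] S(S(S(S(S(S(S(add(S(add(add(Z, mul(Z, SSZ)), mul(Z, mul(SSZ, SSZ)))), add(mul(Z, Z), Z)))))))))
  [35] S(S(S(S(S(S(S(S(add(add(add(Z, mul(Z, SSZ)), mul(Z, mul(SSZ, SSZ))), add(mul(Z, Z), Z))))))))))
  [36] S(S(S(S(S(S(S(S(add(add(mul(Z, SSZ), mul(Z, mul(SSZ, SSZ))), add(mul(Z, Z), Z))))))))))
  [37] S(S(S(S(S(S(S(S(add(add(Z, mul(Z, mul(SSZ, SSZ))), add(mul(Z, Z), Z))))))))))
  [38] S(S(S(S(S(S(S(S(add(mul(Z, mul(SSZ, SSZ)), add(mul(Z, Z), Z))))))))))
  [39] S(S(S(S(S(S(S(S(add(Z, add(mul(Z, Z), Z))))))))))
  [40] S(S(S(S(S(S(S(S(add(mul(Z, Z), Z)))))))))
  [41] S(S(S(S(S(S(S(S(add(Z, Z)))))))))
  [42] S^8(Z)

Term B:
  start: add(mul(SSSZ, SSSZ), add(Z, Z))
  [1] add(add(SSSZ, mul(SSZ, SSSZ)), add(Z, Z))
  [2] add(S(add(SSZ, mul(SSZ, SSSZ))), add(Z, Z))
  [3] S(add(add(SSZ, mul(SSZ, SSSZ)), add(Z, Z)))
  [4] S(add(S(add(SZ, mul(SSZ, SSSZ))), add(Z, Z)))
  [5] S(S(add(add(SZ, mul(SSZ, SSSZ)), add(Z, Z))))
  [6] S(S(add(S(add(Z, mul(SSZ, SSSZ))), add(Z, Z))))
  [7] S(S(S(add(add(Z, mul(SSZ, SSSZ)), add(Z, Z)))))
  [8] S(S(S(add(mul(SSZ, SSSZ), add(Z, Z)))))
  [9] S(S(S(add(add(SSSZ, mul(SZ, SSSZ)), add(Z, Z)))))
  [10] S(S(S(add(S(add(SSZ, mul(SZ, SSSZ))), add(Z, Z)))))
  [11] S(S(S(S(add(add(SSZ, mul(SZ, SSSZ)), add(Z, Z))))))
  [12] S(S(S(S(add(S(add(SZ, mul(SZ, SSSZ))), add(Z, Z))))))
  [13] S(S(S(S(S(add(add(SZ, mul(SZ, SSSZ)), add(Z, Z)))))))
  [14] S(S(S(S(S(add(S(add(Z, mul(SZ, SSSZ))), add(Z, Z)))))))
  [15] S(S(S(S(S(S(add(add(Z, mul(SZ, SSSZ)), add(Z, Z))))))))
  [16] S(S(S(S(S(S(add(mul(SZ, SSSZ), add(Z, Z))))))))
  [17] S(S(S(S(S(S(add(add(SSSZ, mul(Z, SSSZ)), add(Z, Z))))))))
  [18] S(S(S(S(S(S(add(S(add(SSZ, mul(Z, SSSZ))), add(Z, Z))))))))
  [19] S(S(S(S(S(S(S(add(add(SSZ, mul(Z, SSSZ)), add(Z, Z)))))))))
  [20] S(S(S(S(S(S(S(add(S(add(SZ, mul(Z, SSSZ))), add(Z, Z)))))))))
  [21] S(S(S(S(S(S(S(S(add(add(SZ, mul(Z, SSSZ)), add(Z, Z))))))))))
  [22] S(S(S(S(S(S(S(S(add(S(add(Z, mul(Z, SSSZ))), add(Z, Z))))))))))
  [23] S(S(S(S(S(S(S(S(S(add(add(Z, mul(Z, SSSZ)), add(Z, Z)))))))))))
  [24] S(S(S(S(S(S(S(S(S(add(mul(Z, SSSZ), add(Z, Z)))))))))))
  [25] S(S(S(S(S(S(S(S(S(add(Z, add(Z, Z)))))))))))
  [26] S(S(S(S(S(S(S(S(S(add(Z, Z))))))))))
  [27] S^9(Z)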